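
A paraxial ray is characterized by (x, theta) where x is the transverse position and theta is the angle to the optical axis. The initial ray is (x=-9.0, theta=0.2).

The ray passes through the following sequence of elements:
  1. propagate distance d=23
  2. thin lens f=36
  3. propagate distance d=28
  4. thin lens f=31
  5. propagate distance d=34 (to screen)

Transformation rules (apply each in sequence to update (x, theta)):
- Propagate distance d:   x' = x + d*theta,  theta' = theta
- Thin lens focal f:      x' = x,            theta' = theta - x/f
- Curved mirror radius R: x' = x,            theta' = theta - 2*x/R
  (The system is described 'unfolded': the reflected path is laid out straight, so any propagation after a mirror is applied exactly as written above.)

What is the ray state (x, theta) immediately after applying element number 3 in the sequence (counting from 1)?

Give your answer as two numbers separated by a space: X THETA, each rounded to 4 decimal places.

Initial: x=-9.0000 theta=0.2000
After 1 (propagate distance d=23): x=-4.4000 theta=0.2000
After 2 (thin lens f=36): x=-4.4000 theta=29/90 (≈0.3222)
After 3 (propagate distance d=28): x=208/45 (≈4.6222) theta=29/90 (≈0.3222)
Rounded to 4 decimal places: x = 4.6222, theta = 0.3222

Answer: 4.6222 0.3222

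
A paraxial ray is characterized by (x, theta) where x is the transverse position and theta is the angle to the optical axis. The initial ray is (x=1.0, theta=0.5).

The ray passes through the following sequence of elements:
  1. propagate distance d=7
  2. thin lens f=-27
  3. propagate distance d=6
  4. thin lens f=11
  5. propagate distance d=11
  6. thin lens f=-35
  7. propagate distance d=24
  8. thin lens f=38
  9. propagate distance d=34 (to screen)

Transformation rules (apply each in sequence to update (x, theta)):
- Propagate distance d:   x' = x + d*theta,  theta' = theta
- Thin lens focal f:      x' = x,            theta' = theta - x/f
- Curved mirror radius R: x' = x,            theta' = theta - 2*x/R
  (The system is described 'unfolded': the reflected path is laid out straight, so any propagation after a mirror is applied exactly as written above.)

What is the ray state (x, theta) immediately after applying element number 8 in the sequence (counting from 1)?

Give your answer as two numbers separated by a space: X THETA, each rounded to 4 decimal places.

Answer: 9.8165 -0.1549

Derivation:
Initial: x=1.0000 theta=0.5000
After 1 (propagate distance d=7): x=4.5000 theta=0.5000
After 2 (thin lens f=-27): x=4.5000 theta=2/3 (≈0.6667)
After 3 (propagate distance d=6): x=8.5000 theta=2/3 (≈0.6667)
After 4 (thin lens f=11): x=8.5000 theta=-7/66 (≈-0.1061)
After 5 (propagate distance d=11): x=22/3 (≈7.3333) theta=-7/66 (≈-0.1061)
After 6 (thin lens f=-35): x=22/3 (≈7.3333) theta=239/2310 (≈0.1035)
After 7 (propagate distance d=24): x=11338/1155 (≈9.8165) theta=239/2310 (≈0.1035)
After 8 (thin lens f=38): x=11338/1155 (≈9.8165) theta=-971/6270 (≈-0.1549)
Rounded to 4 decimal places: x = 9.8165, theta = -0.1549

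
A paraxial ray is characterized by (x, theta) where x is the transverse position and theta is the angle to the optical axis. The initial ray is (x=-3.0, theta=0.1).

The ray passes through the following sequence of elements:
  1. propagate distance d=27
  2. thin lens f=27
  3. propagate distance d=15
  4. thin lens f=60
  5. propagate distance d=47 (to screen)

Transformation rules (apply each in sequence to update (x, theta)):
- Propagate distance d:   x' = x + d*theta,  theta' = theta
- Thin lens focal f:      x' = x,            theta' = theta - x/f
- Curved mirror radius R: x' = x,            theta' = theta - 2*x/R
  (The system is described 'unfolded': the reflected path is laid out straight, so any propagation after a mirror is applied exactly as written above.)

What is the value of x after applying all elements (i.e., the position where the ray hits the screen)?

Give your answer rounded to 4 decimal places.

Initial: x=-3.0000 theta=0.1000
After 1 (propagate distance d=27): x=-0.3000 theta=0.1000
After 2 (thin lens f=27): x=-0.3000 theta=1/9 (≈0.1111)
After 3 (propagate distance d=15): x=41/30 (≈1.3667) theta=1/9 (≈0.1111)
After 4 (thin lens f=60): x=41/30 (≈1.3667) theta=53/600 (≈0.0883)
After 5 (propagate distance d=47 (to screen)): x=3311/600 (≈5.5183) theta=53/600 (≈0.0883)
Rounded to 4 decimal places: x = 5.5183

Answer: 5.5183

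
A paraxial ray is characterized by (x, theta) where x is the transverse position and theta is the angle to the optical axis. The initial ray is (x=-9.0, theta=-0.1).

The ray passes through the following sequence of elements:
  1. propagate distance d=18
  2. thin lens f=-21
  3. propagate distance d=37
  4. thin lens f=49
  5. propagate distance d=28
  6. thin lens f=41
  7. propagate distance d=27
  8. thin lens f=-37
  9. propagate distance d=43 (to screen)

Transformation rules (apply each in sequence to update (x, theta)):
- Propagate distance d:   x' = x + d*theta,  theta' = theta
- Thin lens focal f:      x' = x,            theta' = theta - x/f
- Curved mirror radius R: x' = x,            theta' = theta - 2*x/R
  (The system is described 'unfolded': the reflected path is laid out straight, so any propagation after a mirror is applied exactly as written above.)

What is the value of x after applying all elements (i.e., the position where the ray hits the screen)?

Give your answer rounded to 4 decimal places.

Answer: 16.8952

Derivation:
Initial: x=-9.0000 theta=-0.1000
After 1 (propagate distance d=18): x=-10.8000 theta=-0.1000
After 2 (thin lens f=-21): x=-10.8000 theta=-43/70 (≈-0.6143)
After 3 (propagate distance d=37): x=-2347/70 (≈-33.5286) theta=-43/70 (≈-0.6143)
After 4 (thin lens f=49): x=-2347/70 (≈-33.5286) theta=24/343 (≈0.0700)
After 5 (propagate distance d=28): x=-15469/490 (≈-31.5694) theta=24/343 (≈0.0700)
After 6 (thin lens f=41): x=-15469/490 (≈-31.5694) theta=118123/140630 (≈0.8400)
After 7 (propagate distance d=27): x=-625141/70315 (≈-8.8906) theta=118123/140630 (≈0.8400)
After 8 (thin lens f=-37): x=-625141/70315 (≈-8.8906) theta=3120269/5203310 (≈0.5997)
After 9 (propagate distance d=43 (to screen)): x=87911133/5203310 (≈16.8952) theta=3120269/5203310 (≈0.5997)
Rounded to 4 decimal places: x = 16.8952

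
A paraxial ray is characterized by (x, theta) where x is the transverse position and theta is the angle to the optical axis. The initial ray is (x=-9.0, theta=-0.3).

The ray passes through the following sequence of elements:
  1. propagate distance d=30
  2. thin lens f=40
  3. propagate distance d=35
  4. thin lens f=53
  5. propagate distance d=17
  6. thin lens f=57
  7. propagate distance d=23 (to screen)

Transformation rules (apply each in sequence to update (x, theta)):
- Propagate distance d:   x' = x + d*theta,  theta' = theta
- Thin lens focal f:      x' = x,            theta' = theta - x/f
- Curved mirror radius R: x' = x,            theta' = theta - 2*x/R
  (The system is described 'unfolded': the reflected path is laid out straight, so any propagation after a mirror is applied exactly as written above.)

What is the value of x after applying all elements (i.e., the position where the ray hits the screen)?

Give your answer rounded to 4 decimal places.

Initial: x=-9.0000 theta=-0.3000
After 1 (propagate distance d=30): x=-18.0000 theta=-0.3000
After 2 (thin lens f=40): x=-18.0000 theta=0.1500
After 3 (propagate distance d=35): x=-12.7500 theta=0.1500
After 4 (thin lens f=53): x=-12.7500 theta=207/530 (≈0.3906)
After 5 (propagate distance d=17): x=-6477/1060 (≈-6.1104) theta=207/530 (≈0.3906)
After 6 (thin lens f=57): x=-6477/1060 (≈-6.1104) theta=2005/4028 (≈0.4978)
After 7 (propagate distance d=23 (to screen)): x=26878/5035 (≈5.3382) theta=2005/4028 (≈0.4978)
Rounded to 4 decimal places: x = 5.3382

Answer: 5.3382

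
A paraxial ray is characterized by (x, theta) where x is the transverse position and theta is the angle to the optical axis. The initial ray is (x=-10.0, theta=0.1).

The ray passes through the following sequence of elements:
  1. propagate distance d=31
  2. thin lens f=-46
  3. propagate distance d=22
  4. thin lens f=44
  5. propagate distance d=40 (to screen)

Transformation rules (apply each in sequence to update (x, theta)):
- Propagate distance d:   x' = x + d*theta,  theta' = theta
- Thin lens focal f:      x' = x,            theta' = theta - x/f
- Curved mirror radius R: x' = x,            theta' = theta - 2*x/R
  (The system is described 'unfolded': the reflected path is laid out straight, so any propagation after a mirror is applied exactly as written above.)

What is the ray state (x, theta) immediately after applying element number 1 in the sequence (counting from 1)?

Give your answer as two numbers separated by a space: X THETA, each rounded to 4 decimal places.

Answer: -6.9000 0.1000

Derivation:
Initial: x=-10.0000 theta=0.1000
After 1 (propagate distance d=31): x=-6.9000 theta=0.1000
Rounded to 4 decimal places: x = -6.9000, theta = 0.1000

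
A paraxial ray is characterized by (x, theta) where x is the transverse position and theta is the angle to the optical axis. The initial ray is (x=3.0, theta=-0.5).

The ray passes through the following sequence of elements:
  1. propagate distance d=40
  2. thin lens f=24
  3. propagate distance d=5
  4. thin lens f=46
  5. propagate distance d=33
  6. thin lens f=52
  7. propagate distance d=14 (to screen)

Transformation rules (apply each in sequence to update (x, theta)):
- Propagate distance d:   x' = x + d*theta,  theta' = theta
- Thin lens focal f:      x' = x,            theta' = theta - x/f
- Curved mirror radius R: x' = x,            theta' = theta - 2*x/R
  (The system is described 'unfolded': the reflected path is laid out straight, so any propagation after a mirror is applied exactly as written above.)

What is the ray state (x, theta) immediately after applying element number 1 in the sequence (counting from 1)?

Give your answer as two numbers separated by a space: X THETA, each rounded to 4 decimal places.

Answer: -17.0000 -0.5000

Derivation:
Initial: x=3.0000 theta=-0.5000
After 1 (propagate distance d=40): x=-17.0000 theta=-0.5000
Rounded to 4 decimal places: x = -17.0000, theta = -0.5000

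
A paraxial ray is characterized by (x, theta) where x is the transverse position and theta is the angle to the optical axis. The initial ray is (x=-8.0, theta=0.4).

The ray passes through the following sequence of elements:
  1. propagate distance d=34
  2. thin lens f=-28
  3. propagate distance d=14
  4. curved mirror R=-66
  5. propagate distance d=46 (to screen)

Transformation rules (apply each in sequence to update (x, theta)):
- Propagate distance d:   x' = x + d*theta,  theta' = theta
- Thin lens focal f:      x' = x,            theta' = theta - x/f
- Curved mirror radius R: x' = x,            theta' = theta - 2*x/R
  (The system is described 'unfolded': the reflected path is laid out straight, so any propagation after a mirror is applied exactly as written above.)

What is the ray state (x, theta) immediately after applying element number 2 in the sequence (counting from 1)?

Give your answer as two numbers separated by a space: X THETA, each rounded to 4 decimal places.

Initial: x=-8.0000 theta=0.4000
After 1 (propagate distance d=34): x=5.6000 theta=0.4000
After 2 (thin lens f=-28): x=5.6000 theta=0.6000
Rounded to 4 decimal places: x = 5.6000, theta = 0.6000

Answer: 5.6000 0.6000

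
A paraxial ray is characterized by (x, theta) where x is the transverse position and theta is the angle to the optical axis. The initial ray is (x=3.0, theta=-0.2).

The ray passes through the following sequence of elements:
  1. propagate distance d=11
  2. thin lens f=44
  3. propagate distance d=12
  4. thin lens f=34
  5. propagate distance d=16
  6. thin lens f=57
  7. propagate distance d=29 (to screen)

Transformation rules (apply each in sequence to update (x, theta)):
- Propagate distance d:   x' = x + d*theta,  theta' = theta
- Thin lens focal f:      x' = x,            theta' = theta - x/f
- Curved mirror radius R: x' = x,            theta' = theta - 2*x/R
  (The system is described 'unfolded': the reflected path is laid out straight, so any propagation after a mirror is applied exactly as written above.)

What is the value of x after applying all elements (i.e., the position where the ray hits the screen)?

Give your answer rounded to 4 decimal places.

Initial: x=3.0000 theta=-0.2000
After 1 (propagate distance d=11): x=0.8000 theta=-0.2000
After 2 (thin lens f=44): x=0.8000 theta=-12/55 (≈-0.2182)
After 3 (propagate distance d=12): x=-20/11 (≈-1.8182) theta=-12/55 (≈-0.2182)
After 4 (thin lens f=34): x=-20/11 (≈-1.8182) theta=-14/85 (≈-0.1647)
After 5 (propagate distance d=16): x=-4164/935 (≈-4.4535) theta=-14/85 (≈-0.1647)
After 6 (thin lens f=57): x=-4164/935 (≈-4.4535) theta=-1538/17765 (≈-0.0866)
After 7 (propagate distance d=29 (to screen)): x=-123718/17765 (≈-6.9641) theta=-1538/17765 (≈-0.0866)
Rounded to 4 decimal places: x = -6.9641

Answer: -6.9641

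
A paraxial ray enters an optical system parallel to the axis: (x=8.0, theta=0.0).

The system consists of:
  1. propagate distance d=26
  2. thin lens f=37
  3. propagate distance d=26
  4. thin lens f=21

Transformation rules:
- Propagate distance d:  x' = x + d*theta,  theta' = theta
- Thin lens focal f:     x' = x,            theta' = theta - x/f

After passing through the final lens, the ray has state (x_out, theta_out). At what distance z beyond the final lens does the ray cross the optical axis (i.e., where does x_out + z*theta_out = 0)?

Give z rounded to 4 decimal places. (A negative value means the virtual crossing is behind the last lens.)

Answer: 7.2188

Derivation:
Initial: x=8.0000 theta=0.0000
After 1 (propagate distance d=26): x=8.0000 theta=0.0000
After 2 (thin lens f=37): x=8.0000 theta=-8/37 (≈-0.2162)
After 3 (propagate distance d=26): x=88/37 (≈2.3784) theta=-8/37 (≈-0.2162)
After 4 (thin lens f=21): x=88/37 (≈2.3784) theta=-256/777 (≈-0.3295)
z_focus = -x_out/theta_out = -(88/37)/(-256/777) = 231/32 ≈ 7.2188
Rounded to 4 decimal places: z = 7.2188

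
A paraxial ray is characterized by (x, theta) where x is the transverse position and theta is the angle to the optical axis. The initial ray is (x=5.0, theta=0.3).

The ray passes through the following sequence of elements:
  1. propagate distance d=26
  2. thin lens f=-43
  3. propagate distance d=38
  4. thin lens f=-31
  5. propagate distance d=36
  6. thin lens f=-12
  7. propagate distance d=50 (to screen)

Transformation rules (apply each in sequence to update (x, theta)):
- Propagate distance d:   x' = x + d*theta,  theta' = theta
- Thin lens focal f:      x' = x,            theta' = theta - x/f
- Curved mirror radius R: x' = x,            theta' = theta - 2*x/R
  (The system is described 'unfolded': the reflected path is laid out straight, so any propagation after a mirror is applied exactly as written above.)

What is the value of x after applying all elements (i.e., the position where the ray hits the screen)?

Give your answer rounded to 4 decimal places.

Initial: x=5.0000 theta=0.3000
After 1 (propagate distance d=26): x=12.8000 theta=0.3000
After 2 (thin lens f=-43): x=12.8000 theta=257/430 (≈0.5977)
After 3 (propagate distance d=38): x=1527/43 (≈35.5116) theta=257/430 (≈0.5977)
After 4 (thin lens f=-31): x=1527/43 (≈35.5116) theta=23237/13330 (≈1.7432)
After 5 (propagate distance d=36): x=654951/6665 (≈98.2672) theta=23237/13330 (≈1.7432)
After 6 (thin lens f=-12): x=654951/6665 (≈98.2672) theta=264791/26660 (≈9.9321)
After 7 (propagate distance d=50 (to screen)): x=7929677/13330 (≈594.8745) theta=264791/26660 (≈9.9321)
Rounded to 4 decimal places: x = 594.8745

Answer: 594.8745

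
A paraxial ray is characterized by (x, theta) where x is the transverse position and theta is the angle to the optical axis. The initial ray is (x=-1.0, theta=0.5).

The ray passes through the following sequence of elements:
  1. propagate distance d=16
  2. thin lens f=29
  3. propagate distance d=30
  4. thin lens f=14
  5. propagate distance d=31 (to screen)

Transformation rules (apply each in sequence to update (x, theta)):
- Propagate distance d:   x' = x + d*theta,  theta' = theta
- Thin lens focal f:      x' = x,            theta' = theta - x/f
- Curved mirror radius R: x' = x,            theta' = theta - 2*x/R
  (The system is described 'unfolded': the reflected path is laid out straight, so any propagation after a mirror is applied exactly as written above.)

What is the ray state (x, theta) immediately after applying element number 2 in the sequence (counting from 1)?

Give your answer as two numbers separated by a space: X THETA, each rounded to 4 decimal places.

Answer: 7.0000 0.2586

Derivation:
Initial: x=-1.0000 theta=0.5000
After 1 (propagate distance d=16): x=7.0000 theta=0.5000
After 2 (thin lens f=29): x=7.0000 theta=15/58 (≈0.2586)
Rounded to 4 decimal places: x = 7.0000, theta = 0.2586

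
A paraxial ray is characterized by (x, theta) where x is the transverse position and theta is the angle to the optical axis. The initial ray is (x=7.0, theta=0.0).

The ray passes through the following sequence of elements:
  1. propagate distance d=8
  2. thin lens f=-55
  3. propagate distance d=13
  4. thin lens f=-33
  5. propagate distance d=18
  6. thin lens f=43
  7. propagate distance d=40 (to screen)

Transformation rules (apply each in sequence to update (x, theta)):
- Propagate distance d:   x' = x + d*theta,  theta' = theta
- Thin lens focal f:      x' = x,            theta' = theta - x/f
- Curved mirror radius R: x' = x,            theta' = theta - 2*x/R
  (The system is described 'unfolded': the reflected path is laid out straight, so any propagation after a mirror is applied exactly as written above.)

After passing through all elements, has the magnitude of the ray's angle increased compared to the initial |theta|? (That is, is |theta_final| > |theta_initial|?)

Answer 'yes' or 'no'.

Initial: x=7.0000 theta=0.0000
After 1 (propagate distance d=8): x=7.0000 theta=0.0000
After 2 (thin lens f=-55): x=7.0000 theta=7/55 (≈0.1273)
After 3 (propagate distance d=13): x=476/55 (≈8.6545) theta=7/55 (≈0.1273)
After 4 (thin lens f=-33): x=476/55 (≈8.6545) theta=707/1815 (≈0.3895)
After 5 (propagate distance d=18): x=9478/605 (≈15.6661) theta=707/1815 (≈0.3895)
After 6 (thin lens f=43): x=9478/605 (≈15.6661) theta=1967/78045 (≈0.0252)
After 7 (propagate distance d=40 (to screen)): x=1301342/78045 (≈16.6743) theta=1967/78045 (≈0.0252)
|theta_initial|=0.0000 |theta_final|=1967/78045 (≈0.0252) -> increased

Answer: yes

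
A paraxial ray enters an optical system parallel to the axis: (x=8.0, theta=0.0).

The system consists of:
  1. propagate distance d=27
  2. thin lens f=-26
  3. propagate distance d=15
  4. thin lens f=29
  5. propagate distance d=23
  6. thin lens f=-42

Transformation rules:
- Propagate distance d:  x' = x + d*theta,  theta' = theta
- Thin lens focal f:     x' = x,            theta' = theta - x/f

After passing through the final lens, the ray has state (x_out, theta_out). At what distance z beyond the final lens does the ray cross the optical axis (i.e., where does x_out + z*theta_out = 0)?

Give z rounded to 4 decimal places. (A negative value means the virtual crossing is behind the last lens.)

Initial: x=8.0000 theta=0.0000
After 1 (propagate distance d=27): x=8.0000 theta=0.0000
After 2 (thin lens f=-26): x=8.0000 theta=4/13 (≈0.3077)
After 3 (propagate distance d=15): x=164/13 (≈12.6154) theta=4/13 (≈0.3077)
After 4 (thin lens f=29): x=164/13 (≈12.6154) theta=-48/377 (≈-0.1273)
After 5 (propagate distance d=23): x=3652/377 (≈9.6870) theta=-48/377 (≈-0.1273)
After 6 (thin lens f=-42): x=3652/377 (≈9.6870) theta=818/7917 (≈0.1033)
z_focus = -x_out/theta_out = -(3652/377)/(818/7917) = -38346/409 ≈ -93.7555
Rounded to 4 decimal places: z = -93.7555

Answer: -93.7555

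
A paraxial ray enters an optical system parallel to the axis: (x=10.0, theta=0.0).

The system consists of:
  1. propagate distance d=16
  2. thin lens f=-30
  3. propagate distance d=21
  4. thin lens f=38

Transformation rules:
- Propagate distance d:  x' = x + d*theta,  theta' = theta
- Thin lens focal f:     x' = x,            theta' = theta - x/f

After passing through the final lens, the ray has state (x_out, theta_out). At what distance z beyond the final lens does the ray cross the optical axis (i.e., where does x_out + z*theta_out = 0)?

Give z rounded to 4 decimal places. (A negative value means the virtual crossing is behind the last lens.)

Initial: x=10.0000 theta=0.0000
After 1 (propagate distance d=16): x=10.0000 theta=0.0000
After 2 (thin lens f=-30): x=10.0000 theta=1/3 (≈0.3333)
After 3 (propagate distance d=21): x=17.0000 theta=1/3 (≈0.3333)
After 4 (thin lens f=38): x=17.0000 theta=-13/114 (≈-0.1140)
z_focus = -x_out/theta_out = -(17.0000)/(-13/114) = 1938/13 ≈ 149.0769
Rounded to 4 decimal places: z = 149.0769

Answer: 149.0769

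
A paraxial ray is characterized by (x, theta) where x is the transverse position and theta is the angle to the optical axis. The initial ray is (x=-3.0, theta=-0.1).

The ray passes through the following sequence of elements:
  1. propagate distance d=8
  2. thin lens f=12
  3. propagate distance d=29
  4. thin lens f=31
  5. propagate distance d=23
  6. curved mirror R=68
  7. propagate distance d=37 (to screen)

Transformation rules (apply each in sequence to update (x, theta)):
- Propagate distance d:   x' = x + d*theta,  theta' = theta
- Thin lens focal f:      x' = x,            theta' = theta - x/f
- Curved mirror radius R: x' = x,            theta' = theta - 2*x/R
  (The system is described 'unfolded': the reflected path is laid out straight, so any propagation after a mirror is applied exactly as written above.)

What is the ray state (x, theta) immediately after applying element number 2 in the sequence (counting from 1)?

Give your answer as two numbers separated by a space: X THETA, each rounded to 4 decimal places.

Answer: -3.8000 0.2167

Derivation:
Initial: x=-3.0000 theta=-0.1000
After 1 (propagate distance d=8): x=-3.8000 theta=-0.1000
After 2 (thin lens f=12): x=-3.8000 theta=13/60 (≈0.2167)
Rounded to 4 decimal places: x = -3.8000, theta = 0.2167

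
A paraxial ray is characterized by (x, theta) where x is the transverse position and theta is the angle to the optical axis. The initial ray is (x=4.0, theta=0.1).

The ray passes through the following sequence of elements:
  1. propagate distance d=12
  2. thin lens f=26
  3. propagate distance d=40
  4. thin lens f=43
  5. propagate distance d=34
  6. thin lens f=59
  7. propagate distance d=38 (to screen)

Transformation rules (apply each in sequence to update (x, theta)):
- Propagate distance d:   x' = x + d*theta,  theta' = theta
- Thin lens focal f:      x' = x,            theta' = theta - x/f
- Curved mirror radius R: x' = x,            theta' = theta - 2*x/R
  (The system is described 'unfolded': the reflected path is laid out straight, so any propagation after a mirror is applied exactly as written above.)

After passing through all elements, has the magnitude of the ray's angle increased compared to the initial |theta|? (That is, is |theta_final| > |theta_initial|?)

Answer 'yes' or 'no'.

Initial: x=4.0000 theta=0.1000
After 1 (propagate distance d=12): x=5.2000 theta=0.1000
After 2 (thin lens f=26): x=5.2000 theta=-0.1000
After 3 (propagate distance d=40): x=1.2000 theta=-0.1000
After 4 (thin lens f=43): x=1.2000 theta=-11/86 (≈-0.1279)
After 5 (propagate distance d=34): x=-677/215 (≈-3.1488) theta=-11/86 (≈-0.1279)
After 6 (thin lens f=59): x=-677/215 (≈-3.1488) theta=-1891/25370 (≈-0.0745)
After 7 (propagate distance d=38 (to screen)): x=-75872/12685 (≈-5.9812) theta=-1891/25370 (≈-0.0745)
|theta_initial|=0.1000 |theta_final|=1891/25370 (≈0.0745) -> not increased

Answer: no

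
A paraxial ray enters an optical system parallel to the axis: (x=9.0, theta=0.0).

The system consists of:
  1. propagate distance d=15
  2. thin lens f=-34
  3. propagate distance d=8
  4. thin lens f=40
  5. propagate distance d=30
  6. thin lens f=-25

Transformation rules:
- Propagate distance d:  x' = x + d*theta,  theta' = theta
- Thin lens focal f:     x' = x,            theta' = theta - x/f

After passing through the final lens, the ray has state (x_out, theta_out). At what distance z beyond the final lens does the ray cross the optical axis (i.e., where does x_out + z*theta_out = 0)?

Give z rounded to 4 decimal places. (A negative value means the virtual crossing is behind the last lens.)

Initial: x=9.0000 theta=0.0000
After 1 (propagate distance d=15): x=9.0000 theta=0.0000
After 2 (thin lens f=-34): x=9.0000 theta=9/34 (≈0.2647)
After 3 (propagate distance d=8): x=189/17 (≈11.1176) theta=9/34 (≈0.2647)
After 4 (thin lens f=40): x=189/17 (≈11.1176) theta=-9/680 (≈-0.0132)
After 5 (propagate distance d=30): x=729/68 (≈10.7206) theta=-9/680 (≈-0.0132)
After 6 (thin lens f=-25): x=729/68 (≈10.7206) theta=1413/3400 (≈0.4156)
z_focus = -x_out/theta_out = -(729/68)/(1413/3400) = -4050/157 ≈ -25.7962
Rounded to 4 decimal places: z = -25.7962

Answer: -25.7962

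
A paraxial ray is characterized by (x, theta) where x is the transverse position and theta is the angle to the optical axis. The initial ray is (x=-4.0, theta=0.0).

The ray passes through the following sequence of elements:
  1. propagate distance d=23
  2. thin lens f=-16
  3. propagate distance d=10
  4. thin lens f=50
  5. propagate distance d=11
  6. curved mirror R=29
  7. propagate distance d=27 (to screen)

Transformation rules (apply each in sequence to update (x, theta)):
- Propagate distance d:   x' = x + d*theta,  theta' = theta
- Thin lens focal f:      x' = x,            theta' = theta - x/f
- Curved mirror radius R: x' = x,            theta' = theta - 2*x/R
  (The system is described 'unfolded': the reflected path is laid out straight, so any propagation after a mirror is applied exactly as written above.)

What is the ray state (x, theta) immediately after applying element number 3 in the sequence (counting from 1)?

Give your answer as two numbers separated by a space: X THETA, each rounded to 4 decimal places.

Answer: -6.5000 -0.2500

Derivation:
Initial: x=-4.0000 theta=0.0000
After 1 (propagate distance d=23): x=-4.0000 theta=0.0000
After 2 (thin lens f=-16): x=-4.0000 theta=-0.2500
After 3 (propagate distance d=10): x=-6.5000 theta=-0.2500
Rounded to 4 decimal places: x = -6.5000, theta = -0.2500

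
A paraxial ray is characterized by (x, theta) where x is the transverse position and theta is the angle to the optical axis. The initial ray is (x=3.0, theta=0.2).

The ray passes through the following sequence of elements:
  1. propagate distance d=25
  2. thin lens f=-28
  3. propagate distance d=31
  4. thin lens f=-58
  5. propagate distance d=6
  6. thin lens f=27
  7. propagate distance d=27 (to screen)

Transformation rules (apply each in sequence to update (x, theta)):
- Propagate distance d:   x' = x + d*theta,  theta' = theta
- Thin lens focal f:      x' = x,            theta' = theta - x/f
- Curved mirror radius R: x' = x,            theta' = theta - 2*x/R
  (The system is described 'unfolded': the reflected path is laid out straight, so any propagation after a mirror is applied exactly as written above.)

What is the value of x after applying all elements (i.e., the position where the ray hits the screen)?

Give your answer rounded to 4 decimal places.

Initial: x=3.0000 theta=0.2000
After 1 (propagate distance d=25): x=8.0000 theta=0.2000
After 2 (thin lens f=-28): x=8.0000 theta=17/35 (≈0.4857)
After 3 (propagate distance d=31): x=807/35 (≈23.0571) theta=17/35 (≈0.4857)
After 4 (thin lens f=-58): x=807/35 (≈23.0571) theta=1793/2030 (≈0.8833)
After 5 (propagate distance d=6): x=28782/1015 (≈28.3567) theta=1793/2030 (≈0.8833)
After 6 (thin lens f=27): x=28782/1015 (≈28.3567) theta=-339/2030 (≈-0.1670)
After 7 (propagate distance d=27 (to screen)): x=48411/2030 (≈23.8478) theta=-339/2030 (≈-0.1670)
Rounded to 4 decimal places: x = 23.8478

Answer: 23.8478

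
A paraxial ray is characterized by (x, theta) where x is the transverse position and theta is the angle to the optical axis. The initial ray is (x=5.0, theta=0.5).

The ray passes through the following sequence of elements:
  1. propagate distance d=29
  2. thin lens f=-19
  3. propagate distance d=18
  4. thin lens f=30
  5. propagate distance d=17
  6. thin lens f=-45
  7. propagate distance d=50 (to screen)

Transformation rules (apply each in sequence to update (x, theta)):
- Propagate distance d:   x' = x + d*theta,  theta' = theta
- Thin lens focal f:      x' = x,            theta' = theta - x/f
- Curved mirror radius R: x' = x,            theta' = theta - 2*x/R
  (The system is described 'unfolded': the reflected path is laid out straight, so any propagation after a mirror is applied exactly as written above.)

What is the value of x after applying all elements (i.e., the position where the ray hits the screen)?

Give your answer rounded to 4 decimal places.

Initial: x=5.0000 theta=0.5000
After 1 (propagate distance d=29): x=19.5000 theta=0.5000
After 2 (thin lens f=-19): x=19.5000 theta=29/19 (≈1.5263)
After 3 (propagate distance d=18): x=1785/38 (≈46.9737) theta=29/19 (≈1.5263)
After 4 (thin lens f=30): x=1785/38 (≈46.9737) theta=-3/76 (≈-0.0395)
After 5 (propagate distance d=17): x=3519/76 (≈46.3026) theta=-3/76 (≈-0.0395)
After 6 (thin lens f=-45): x=3519/76 (≈46.3026) theta=94/95 (≈0.9895)
After 7 (propagate distance d=50 (to screen)): x=7279/76 (≈95.7763) theta=94/95 (≈0.9895)
Rounded to 4 decimal places: x = 95.7763

Answer: 95.7763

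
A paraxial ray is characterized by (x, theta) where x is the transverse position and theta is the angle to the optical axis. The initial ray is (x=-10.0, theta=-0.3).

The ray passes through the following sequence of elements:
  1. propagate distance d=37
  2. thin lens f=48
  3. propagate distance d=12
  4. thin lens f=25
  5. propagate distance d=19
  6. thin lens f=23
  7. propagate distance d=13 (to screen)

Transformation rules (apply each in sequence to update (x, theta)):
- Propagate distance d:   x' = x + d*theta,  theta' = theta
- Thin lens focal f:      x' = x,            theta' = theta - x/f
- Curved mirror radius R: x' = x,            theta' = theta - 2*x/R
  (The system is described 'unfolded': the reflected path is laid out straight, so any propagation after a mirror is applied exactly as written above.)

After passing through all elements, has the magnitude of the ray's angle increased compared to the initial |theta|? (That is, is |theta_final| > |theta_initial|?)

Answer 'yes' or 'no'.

Answer: yes

Derivation:
Initial: x=-10.0000 theta=-0.3000
After 1 (propagate distance d=37): x=-21.1000 theta=-0.3000
After 2 (thin lens f=48): x=-21.1000 theta=67/480 (≈0.1396)
After 3 (propagate distance d=12): x=-19.4250 theta=67/480 (≈0.1396)
After 4 (thin lens f=25): x=-19.4250 theta=10999/12000 (≈0.9166)
After 5 (propagate distance d=19): x=-24119/12000 (≈-2.0099) theta=10999/12000 (≈0.9166)
After 6 (thin lens f=23): x=-24119/12000 (≈-2.0099) theta=34637/34500 (≈1.0040)
After 7 (propagate distance d=13 (to screen)): x=1015837/92000 (≈11.0417) theta=34637/34500 (≈1.0040)
|theta_initial|=0.3000 |theta_final|=34637/34500 (≈1.0040) -> increased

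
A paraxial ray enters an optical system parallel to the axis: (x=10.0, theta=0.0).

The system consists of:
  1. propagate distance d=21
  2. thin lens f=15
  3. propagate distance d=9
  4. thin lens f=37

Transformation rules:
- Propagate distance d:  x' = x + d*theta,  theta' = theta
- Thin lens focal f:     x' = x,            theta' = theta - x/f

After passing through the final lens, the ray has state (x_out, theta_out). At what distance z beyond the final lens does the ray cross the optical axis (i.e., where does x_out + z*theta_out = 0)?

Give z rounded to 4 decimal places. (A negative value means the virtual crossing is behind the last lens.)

Initial: x=10.0000 theta=0.0000
After 1 (propagate distance d=21): x=10.0000 theta=0.0000
After 2 (thin lens f=15): x=10.0000 theta=-2/3 (≈-0.6667)
After 3 (propagate distance d=9): x=4.0000 theta=-2/3 (≈-0.6667)
After 4 (thin lens f=37): x=4.0000 theta=-86/111 (≈-0.7748)
z_focus = -x_out/theta_out = -(4.0000)/(-86/111) = 222/43 ≈ 5.1628
Rounded to 4 decimal places: z = 5.1628

Answer: 5.1628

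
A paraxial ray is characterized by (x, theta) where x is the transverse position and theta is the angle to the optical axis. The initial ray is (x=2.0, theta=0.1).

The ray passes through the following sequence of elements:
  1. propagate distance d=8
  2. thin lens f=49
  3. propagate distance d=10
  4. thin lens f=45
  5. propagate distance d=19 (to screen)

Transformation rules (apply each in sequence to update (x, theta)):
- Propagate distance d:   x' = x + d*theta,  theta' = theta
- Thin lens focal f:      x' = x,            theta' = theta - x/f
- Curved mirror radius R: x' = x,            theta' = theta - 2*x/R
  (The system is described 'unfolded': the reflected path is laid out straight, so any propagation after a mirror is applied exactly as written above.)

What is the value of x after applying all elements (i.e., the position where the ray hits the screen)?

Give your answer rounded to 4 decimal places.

Initial: x=2.0000 theta=0.1000
After 1 (propagate distance d=8): x=2.8000 theta=0.1000
After 2 (thin lens f=49): x=2.8000 theta=3/70 (≈0.0429)
After 3 (propagate distance d=10): x=113/35 (≈3.2286) theta=3/70 (≈0.0429)
After 4 (thin lens f=45): x=113/35 (≈3.2286) theta=-13/450 (≈-0.0289)
After 5 (propagate distance d=19 (to screen)): x=8441/3150 (≈2.6797) theta=-13/450 (≈-0.0289)
Rounded to 4 decimal places: x = 2.6797

Answer: 2.6797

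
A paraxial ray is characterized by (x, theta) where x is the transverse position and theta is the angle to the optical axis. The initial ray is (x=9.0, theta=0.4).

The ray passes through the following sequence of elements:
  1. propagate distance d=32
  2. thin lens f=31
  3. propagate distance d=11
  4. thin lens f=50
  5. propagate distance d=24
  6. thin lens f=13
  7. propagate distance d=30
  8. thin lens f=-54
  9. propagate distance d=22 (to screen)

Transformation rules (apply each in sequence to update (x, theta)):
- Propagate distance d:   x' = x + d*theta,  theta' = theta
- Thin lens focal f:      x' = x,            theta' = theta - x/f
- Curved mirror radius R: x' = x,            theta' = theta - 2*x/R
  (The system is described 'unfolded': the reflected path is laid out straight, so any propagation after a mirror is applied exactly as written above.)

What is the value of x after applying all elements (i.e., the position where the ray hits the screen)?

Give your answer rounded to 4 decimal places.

Initial: x=9.0000 theta=0.4000
After 1 (propagate distance d=32): x=21.8000 theta=0.4000
After 2 (thin lens f=31): x=21.8000 theta=-47/155 (≈-0.3032)
After 3 (propagate distance d=11): x=2862/155 (≈18.4645) theta=-47/155 (≈-0.3032)
After 4 (thin lens f=50): x=2862/155 (≈18.4645) theta=-2606/3875 (≈-0.6725)
After 5 (propagate distance d=24): x=9006/3875 (≈2.3241) theta=-2606/3875 (≈-0.6725)
After 6 (thin lens f=13): x=9006/3875 (≈2.3241) theta=-42884/50375 (≈-0.8513)
After 7 (propagate distance d=30): x=-1169442/50375 (≈-23.2147) theta=-42884/50375 (≈-0.8513)
After 8 (thin lens f=-54): x=-1169442/50375 (≈-23.2147) theta=-193621/151125 (≈-1.2812)
After 9 (propagate distance d=22 (to screen)): x=-7767988/151125 (≈-51.4011) theta=-193621/151125 (≈-1.2812)
Rounded to 4 decimal places: x = -51.4011

Answer: -51.4011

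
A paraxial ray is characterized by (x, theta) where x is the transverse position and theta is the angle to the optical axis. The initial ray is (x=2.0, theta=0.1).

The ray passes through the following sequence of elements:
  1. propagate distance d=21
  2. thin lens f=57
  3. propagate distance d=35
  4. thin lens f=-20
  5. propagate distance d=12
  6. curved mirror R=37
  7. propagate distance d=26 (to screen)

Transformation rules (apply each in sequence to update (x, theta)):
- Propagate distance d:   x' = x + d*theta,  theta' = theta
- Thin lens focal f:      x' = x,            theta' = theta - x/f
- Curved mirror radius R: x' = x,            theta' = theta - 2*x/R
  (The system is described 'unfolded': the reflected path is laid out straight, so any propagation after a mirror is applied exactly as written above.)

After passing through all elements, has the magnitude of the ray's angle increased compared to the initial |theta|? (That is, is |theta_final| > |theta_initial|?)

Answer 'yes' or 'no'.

Answer: yes

Derivation:
Initial: x=2.0000 theta=0.1000
After 1 (propagate distance d=21): x=4.1000 theta=0.1000
After 2 (thin lens f=57): x=4.1000 theta=8/285 (≈0.0281)
After 3 (propagate distance d=35): x=2897/570 (≈5.0825) theta=8/285 (≈0.0281)
After 4 (thin lens f=-20): x=2897/570 (≈5.0825) theta=3217/11400 (≈0.2822)
After 5 (propagate distance d=12): x=12068/1425 (≈8.4688) theta=3217/11400 (≈0.2822)
After 6 (curved mirror R=37): x=12068/1425 (≈8.4688) theta=-74059/421800 (≈-0.1756)
After 7 (propagate distance d=26 (to screen)): x=823297/210900 (≈3.9037) theta=-74059/421800 (≈-0.1756)
|theta_initial|=0.1000 |theta_final|=74059/421800 (≈0.1756) -> increased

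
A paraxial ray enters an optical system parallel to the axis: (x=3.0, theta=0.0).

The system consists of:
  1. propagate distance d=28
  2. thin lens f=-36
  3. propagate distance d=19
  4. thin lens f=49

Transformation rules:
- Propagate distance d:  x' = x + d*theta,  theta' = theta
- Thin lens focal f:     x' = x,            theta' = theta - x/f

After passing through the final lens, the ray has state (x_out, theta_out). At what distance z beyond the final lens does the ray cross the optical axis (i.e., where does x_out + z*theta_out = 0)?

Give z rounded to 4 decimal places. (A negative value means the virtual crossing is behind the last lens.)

Initial: x=3.0000 theta=0.0000
After 1 (propagate distance d=28): x=3.0000 theta=0.0000
After 2 (thin lens f=-36): x=3.0000 theta=1/12 (≈0.0833)
After 3 (propagate distance d=19): x=55/12 (≈4.5833) theta=1/12 (≈0.0833)
After 4 (thin lens f=49): x=55/12 (≈4.5833) theta=-1/98 (≈-0.0102)
z_focus = -x_out/theta_out = -(55/12)/(-1/98) = 2695/6 ≈ 449.1667
Rounded to 4 decimal places: z = 449.1667

Answer: 449.1667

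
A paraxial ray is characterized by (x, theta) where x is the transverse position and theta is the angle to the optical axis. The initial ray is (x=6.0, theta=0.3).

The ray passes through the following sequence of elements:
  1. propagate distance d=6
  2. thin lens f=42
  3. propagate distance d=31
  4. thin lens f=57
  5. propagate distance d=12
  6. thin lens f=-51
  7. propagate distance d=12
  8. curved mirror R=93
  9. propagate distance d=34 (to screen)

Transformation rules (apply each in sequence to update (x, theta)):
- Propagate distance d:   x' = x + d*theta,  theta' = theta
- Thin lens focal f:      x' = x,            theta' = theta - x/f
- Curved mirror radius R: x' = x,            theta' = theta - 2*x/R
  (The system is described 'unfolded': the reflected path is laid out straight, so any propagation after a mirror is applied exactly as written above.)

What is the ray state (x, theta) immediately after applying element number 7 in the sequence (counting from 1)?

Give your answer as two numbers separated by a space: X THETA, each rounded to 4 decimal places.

Initial: x=6.0000 theta=0.3000
After 1 (propagate distance d=6): x=7.8000 theta=0.3000
After 2 (thin lens f=42): x=7.8000 theta=4/35 (≈0.1143)
After 3 (propagate distance d=31): x=397/35 (≈11.3429) theta=4/35 (≈0.1143)
After 4 (thin lens f=57): x=397/35 (≈11.3429) theta=-169/1995 (≈-0.0847)
After 5 (propagate distance d=12): x=981/95 (≈10.3263) theta=-169/1995 (≈-0.0847)
After 6 (thin lens f=-51): x=981/95 (≈10.3263) theta=3994/33915 (≈0.1178)
After 7 (propagate distance d=12): x=1397/119 (≈11.7395) theta=3994/33915 (≈0.1178)
Rounded to 4 decimal places: x = 11.7395, theta = 0.1178

Answer: 11.7395 0.1178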